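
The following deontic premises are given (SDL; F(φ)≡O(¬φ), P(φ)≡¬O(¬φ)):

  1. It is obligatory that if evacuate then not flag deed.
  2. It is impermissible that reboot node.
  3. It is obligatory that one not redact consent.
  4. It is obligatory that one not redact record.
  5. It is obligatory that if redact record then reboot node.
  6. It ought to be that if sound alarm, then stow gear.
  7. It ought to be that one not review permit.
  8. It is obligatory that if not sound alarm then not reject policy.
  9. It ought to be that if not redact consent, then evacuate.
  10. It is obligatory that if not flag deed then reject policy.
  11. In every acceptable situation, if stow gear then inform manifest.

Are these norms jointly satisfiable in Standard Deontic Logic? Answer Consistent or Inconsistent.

Premise 5 is O(redact_record → reboot_node), but O(redact_record) is not derivable from the premises, so it does not yield O(reboot_node).
So O(reboot_node) is not derivable, and the apparent clash with O(¬reboot_node) does not arise.
A world satisfying every obligation exists (e.g. evacuate=true, flag_deed=false, inform_manifest=true, reboot_node=false, redact_consent=false, redact_record=false, reject_policy=true, review_permit=false, sound_alarm=true, stow_gear=true); no atom is both obligatory and forbidden, so the set is consistent.

Consistent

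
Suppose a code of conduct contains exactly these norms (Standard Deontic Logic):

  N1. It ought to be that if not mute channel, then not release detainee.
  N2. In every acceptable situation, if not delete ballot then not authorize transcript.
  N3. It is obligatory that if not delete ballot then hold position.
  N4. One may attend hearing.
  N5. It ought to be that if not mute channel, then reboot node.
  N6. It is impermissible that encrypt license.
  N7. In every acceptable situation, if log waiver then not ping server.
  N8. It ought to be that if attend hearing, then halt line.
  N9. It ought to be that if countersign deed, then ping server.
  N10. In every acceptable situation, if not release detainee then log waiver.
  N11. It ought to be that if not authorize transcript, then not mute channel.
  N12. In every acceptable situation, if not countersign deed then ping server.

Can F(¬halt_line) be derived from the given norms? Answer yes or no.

No

Premise 8 is O(attend_hearing → halt_line), but O(attend_hearing) is not derivable from the premises (the permission P(attend_hearing) asserts only ¬O(¬attend_hearing), not O(attend_hearing)), so it does not yield O(halt_line).
No other premise forces O(halt_line). An ideal world satisfying every premise can still have ¬halt_line true, so F(¬halt_line) is not derivable.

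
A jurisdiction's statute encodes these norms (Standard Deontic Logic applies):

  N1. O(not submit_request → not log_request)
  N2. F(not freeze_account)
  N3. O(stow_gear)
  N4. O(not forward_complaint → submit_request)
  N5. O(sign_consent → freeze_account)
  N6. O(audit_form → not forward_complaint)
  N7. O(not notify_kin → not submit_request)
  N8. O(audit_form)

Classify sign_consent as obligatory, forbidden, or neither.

Premise 5 is O(sign_consent → freeze_account); even if O(freeze_account) held, inferring O(sign_consent) would be affirming the consequent — invalid.
No premise or chain of K-axiom applications forces O(sign_consent), and none forces O(not sign_consent). So sign_consent is neither obligatory nor forbidden under these norms.

Neither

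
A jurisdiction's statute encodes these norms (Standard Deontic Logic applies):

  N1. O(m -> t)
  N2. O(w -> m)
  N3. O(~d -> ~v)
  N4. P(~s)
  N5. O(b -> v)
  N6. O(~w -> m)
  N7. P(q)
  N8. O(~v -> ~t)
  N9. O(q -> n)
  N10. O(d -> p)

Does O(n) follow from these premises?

Premise 9 is O(q -> n), but O(q) is not derivable from the premises (the permission P(q) asserts only ~O(~q), not O(q)), so it does not yield O(n).
No other premise forces O(n). An ideal world satisfying every premise can still have n false, so O(n) is not derivable.

No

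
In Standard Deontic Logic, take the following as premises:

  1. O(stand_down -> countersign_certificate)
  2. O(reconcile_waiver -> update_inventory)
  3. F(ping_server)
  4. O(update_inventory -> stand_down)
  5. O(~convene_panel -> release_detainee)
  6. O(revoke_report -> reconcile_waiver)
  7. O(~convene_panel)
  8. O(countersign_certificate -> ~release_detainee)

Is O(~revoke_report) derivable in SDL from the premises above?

Yes

Premise 7 states O(~convene_panel) outright.
Applying K to premise 5 (O(~convene_panel -> release_detainee)) and O(~convene_panel) yields O(release_detainee).
Premise 8, O(countersign_certificate -> ~release_detainee), contraposes to O(release_detainee -> ~countersign_certificate); with O(release_detainee) we get O(~countersign_certificate).
Premise 1, O(stand_down -> countersign_certificate), contraposes to O(~countersign_certificate -> ~stand_down); with O(~countersign_certificate) we get O(~stand_down).
Premise 4, O(update_inventory -> stand_down), contraposes to O(~stand_down -> ~update_inventory); with O(~stand_down) we get O(~update_inventory).
Premise 2, O(reconcile_waiver -> update_inventory), contraposes to O(~update_inventory -> ~reconcile_waiver); with O(~update_inventory) we get O(~reconcile_waiver).
Premise 6, O(revoke_report -> reconcile_waiver), contraposes to O(~reconcile_waiver -> ~revoke_report); with O(~reconcile_waiver) we get O(~revoke_report).
Premise 3 does not contribute to this derivation.
So O(~revoke_report) follows.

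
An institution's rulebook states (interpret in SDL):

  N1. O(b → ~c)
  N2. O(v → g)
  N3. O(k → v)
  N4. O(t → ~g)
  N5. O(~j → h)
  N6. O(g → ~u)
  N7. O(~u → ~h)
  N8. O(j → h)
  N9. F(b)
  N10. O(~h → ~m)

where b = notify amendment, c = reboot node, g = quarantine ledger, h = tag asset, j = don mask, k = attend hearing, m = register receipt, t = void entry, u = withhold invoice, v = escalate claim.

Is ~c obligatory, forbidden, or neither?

Premise 1 is O(b → ~c), but O(b) is not derivable from the premises, so it does not yield O(~c).
No premise or chain of K-axiom applications forces O(~c), and none forces O(c). So ~c is neither obligatory nor forbidden under these norms.

Neither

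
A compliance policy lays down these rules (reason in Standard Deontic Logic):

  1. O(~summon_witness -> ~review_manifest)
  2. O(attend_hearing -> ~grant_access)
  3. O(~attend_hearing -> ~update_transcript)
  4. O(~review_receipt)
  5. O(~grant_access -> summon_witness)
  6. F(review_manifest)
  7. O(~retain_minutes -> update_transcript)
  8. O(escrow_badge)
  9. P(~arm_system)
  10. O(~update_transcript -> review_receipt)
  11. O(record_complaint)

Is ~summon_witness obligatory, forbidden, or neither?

Forbidden

From premise 4 we have O(~review_receipt).
Premise 10 is O(~update_transcript -> review_receipt); contrapositively O(~review_receipt -> update_transcript). Since O(~review_receipt) holds, K gives O(update_transcript).
Premise 3 is O(~attend_hearing -> ~update_transcript); contrapositively O(update_transcript -> attend_hearing). Since O(update_transcript) holds, K gives O(attend_hearing).
Premise 2 is O(attend_hearing -> ~grant_access); since O(attend_hearing), deontic closure gives O(~grant_access).
Premise 5 is O(~grant_access -> summon_witness); since O(~grant_access), deontic closure gives O(summon_witness).
Premises 1, 6, 7, 8, 9, 11 do not contribute to this derivation.
Thus O(summon_witness), which is F(~summon_witness): ~summon_witness is forbidden.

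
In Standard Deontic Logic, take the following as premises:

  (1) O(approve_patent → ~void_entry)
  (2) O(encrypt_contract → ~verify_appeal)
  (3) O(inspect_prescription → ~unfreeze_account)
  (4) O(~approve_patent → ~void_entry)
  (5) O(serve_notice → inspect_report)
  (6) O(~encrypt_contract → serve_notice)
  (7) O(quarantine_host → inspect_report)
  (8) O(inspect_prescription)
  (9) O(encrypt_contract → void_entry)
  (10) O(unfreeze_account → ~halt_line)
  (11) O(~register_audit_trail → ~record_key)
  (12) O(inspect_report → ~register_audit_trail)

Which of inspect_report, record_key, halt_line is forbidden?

record_key

Premises 4 and 1 are O(~approve_patent → ~void_entry) and O(approve_patent → ~void_entry); every ideal world satisfies ~approve_patent or approve_patent, so in either case ~void_entry holds — hence O(~void_entry).
Premise 9 is O(encrypt_contract → void_entry); contrapositively O(~void_entry → ~encrypt_contract). Since O(~void_entry) holds, K gives O(~encrypt_contract).
From O(~encrypt_contract) and premise 6, O(~encrypt_contract → serve_notice), we obtain O(serve_notice).
Applying K to premise 5 (O(serve_notice → inspect_report)) and O(serve_notice) yields O(inspect_report).
With premise 12, O(inspect_report → ~register_audit_trail), the K-axiom yields O(~register_audit_trail).
Premise 11 is O(~register_audit_trail → ~record_key); since O(~register_audit_trail), deontic closure gives O(~record_key).
So O(~record_key) holds, i.e. record_key is forbidden. None of the other listed options is forbidden under the premises.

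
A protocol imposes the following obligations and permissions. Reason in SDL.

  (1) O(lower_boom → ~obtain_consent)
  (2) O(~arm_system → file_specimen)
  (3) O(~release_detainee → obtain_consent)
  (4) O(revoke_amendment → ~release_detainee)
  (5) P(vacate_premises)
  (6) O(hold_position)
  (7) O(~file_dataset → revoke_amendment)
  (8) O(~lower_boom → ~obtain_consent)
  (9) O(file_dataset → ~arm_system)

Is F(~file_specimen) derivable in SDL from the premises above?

Premises 8 and 1 are O(~lower_boom → ~obtain_consent) and O(lower_boom → ~obtain_consent); every ideal world satisfies ~lower_boom or lower_boom, so in either case ~obtain_consent holds — hence O(~obtain_consent).
Premise 3, O(~release_detainee → obtain_consent), contraposes to O(~obtain_consent → release_detainee); with O(~obtain_consent) we get O(release_detainee).
Premise 4, O(revoke_amendment → ~release_detainee), contraposes to O(release_detainee → ~revoke_amendment); with O(release_detainee) we get O(~revoke_amendment).
The contrapositive of premise 7 (O(~file_dataset → revoke_amendment)) is O(~revoke_amendment → file_dataset), and O(~revoke_amendment) is already established, so O(file_dataset).
Applying K to premise 9 (O(file_dataset → ~arm_system)) and O(file_dataset) yields O(~arm_system).
Applying K to premise 2 (O(~arm_system → file_specimen)) and O(~arm_system) yields O(file_specimen).
Premises 5, 6 do not contribute to this derivation.
So O(file_specimen) holds, i.e. F(~file_specimen). The claim follows.

Yes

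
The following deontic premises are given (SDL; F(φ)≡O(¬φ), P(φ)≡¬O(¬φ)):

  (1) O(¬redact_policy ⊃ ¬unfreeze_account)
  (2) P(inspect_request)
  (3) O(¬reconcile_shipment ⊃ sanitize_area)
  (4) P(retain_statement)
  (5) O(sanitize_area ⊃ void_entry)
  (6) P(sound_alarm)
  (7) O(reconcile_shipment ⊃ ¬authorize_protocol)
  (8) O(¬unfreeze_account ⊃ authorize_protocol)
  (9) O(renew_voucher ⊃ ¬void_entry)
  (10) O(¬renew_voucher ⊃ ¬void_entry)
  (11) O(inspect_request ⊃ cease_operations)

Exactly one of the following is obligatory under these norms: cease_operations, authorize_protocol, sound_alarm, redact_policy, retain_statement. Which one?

Premises 9 and 10 cover both cases: O(renew_voucher ⊃ ¬void_entry) and O(¬renew_voucher ⊃ ¬void_entry). Since renew_voucher ∨ ¬renew_voucher is a tautology, O(¬void_entry) follows.
The contrapositive of premise 5 (O(sanitize_area ⊃ void_entry)) is O(¬void_entry ⊃ ¬sanitize_area), and O(¬void_entry) is already established, so O(¬sanitize_area).
The contrapositive of premise 3 (O(¬reconcile_shipment ⊃ sanitize_area)) is O(¬sanitize_area ⊃ reconcile_shipment), and O(¬sanitize_area) is already established, so O(reconcile_shipment).
With premise 7, O(reconcile_shipment ⊃ ¬authorize_protocol), the K-axiom yields O(¬authorize_protocol).
Premise 8 is O(¬unfreeze_account ⊃ authorize_protocol); contrapositively O(¬authorize_protocol ⊃ unfreeze_account). Since O(¬authorize_protocol) holds, K gives O(unfreeze_account).
The contrapositive of premise 1 (O(¬redact_policy ⊃ ¬unfreeze_account)) is O(unfreeze_account ⊃ redact_policy), and O(unfreeze_account) is already established, so O(redact_policy).
So O(redact_policy) holds — redact_policy is obligatory. None of the other listed options is made obligatory by any chain of premises.

redact_policy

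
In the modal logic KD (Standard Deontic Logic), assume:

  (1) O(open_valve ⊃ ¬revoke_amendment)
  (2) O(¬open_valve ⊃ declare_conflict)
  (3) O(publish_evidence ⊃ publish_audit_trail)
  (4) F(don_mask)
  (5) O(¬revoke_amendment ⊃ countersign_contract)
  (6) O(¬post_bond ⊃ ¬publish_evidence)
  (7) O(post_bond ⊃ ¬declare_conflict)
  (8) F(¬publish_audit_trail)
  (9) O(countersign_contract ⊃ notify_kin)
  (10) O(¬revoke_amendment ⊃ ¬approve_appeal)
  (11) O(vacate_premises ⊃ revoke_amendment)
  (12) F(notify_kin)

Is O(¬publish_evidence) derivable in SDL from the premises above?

Yes

Premise 12, F(notify_kin), is equivalent to O(¬notify_kin).
The contrapositive of premise 9 (O(countersign_contract ⊃ notify_kin)) is O(¬notify_kin ⊃ ¬countersign_contract), and O(¬notify_kin) is already established, so O(¬countersign_contract).
Premise 5 is O(¬revoke_amendment ⊃ countersign_contract); contrapositively O(¬countersign_contract ⊃ revoke_amendment). Since O(¬countersign_contract) holds, K gives O(revoke_amendment).
Premise 1 is O(open_valve ⊃ ¬revoke_amendment); contrapositively O(revoke_amendment ⊃ ¬open_valve). Since O(revoke_amendment) holds, K gives O(¬open_valve).
Applying K to premise 2 (O(¬open_valve ⊃ declare_conflict)) and O(¬open_valve) yields O(declare_conflict).
The contrapositive of premise 7 (O(post_bond ⊃ ¬declare_conflict)) is O(declare_conflict ⊃ ¬post_bond), and O(declare_conflict) is already established, so O(¬post_bond).
Applying K to premise 6 (O(¬post_bond ⊃ ¬publish_evidence)) and O(¬post_bond) yields O(¬publish_evidence).
Premises 3, 4, 8, 10, 11 do not contribute to this derivation.
So O(¬publish_evidence) follows.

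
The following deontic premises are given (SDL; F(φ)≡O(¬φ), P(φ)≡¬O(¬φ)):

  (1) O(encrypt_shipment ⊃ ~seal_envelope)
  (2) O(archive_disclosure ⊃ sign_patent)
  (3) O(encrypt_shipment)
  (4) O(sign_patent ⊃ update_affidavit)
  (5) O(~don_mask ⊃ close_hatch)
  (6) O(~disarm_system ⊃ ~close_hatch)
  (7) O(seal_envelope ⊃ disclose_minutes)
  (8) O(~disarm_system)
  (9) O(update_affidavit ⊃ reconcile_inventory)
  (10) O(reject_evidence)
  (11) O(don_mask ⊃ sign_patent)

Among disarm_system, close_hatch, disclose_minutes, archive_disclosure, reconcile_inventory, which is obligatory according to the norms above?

reconcile_inventory

From premise 8 we have O(~disarm_system).
Applying K to premise 6 (O(~disarm_system ⊃ ~close_hatch)) and O(~disarm_system) yields O(~close_hatch).
Premise 5 is O(~don_mask ⊃ close_hatch); contrapositively O(~close_hatch ⊃ don_mask). Since O(~close_hatch) holds, K gives O(don_mask).
Applying K to premise 11 (O(don_mask ⊃ sign_patent)) and O(don_mask) yields O(sign_patent).
With premise 4, O(sign_patent ⊃ update_affidavit), the K-axiom yields O(update_affidavit).
From O(update_affidavit) and premise 9, O(update_affidavit ⊃ reconcile_inventory), we obtain O(reconcile_inventory).
So O(reconcile_inventory) holds — reconcile_inventory is obligatory. None of the other listed options is made obligatory by any chain of premises.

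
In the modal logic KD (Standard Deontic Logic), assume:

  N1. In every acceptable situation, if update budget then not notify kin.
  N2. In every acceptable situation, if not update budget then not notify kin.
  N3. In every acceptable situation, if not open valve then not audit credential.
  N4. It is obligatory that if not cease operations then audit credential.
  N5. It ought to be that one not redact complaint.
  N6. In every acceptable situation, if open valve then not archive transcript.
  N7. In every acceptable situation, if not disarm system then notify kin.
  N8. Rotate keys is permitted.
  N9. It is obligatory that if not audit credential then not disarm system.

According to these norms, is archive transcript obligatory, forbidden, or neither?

Premises 2 and 1 cover both cases: O(¬update_budget → ¬notify_kin) and O(update_budget → ¬notify_kin). Since ¬update_budget ∨ update_budget is a tautology, O(¬notify_kin) follows.
Premise 7 is O(¬disarm_system → notify_kin); contrapositively O(¬notify_kin → disarm_system). Since O(¬notify_kin) holds, K gives O(disarm_system).
The contrapositive of premise 9 (O(¬audit_credential → ¬disarm_system)) is O(disarm_system → audit_credential), and O(disarm_system) is already established, so O(audit_credential).
The contrapositive of premise 3 (O(¬open_valve → ¬audit_credential)) is O(audit_credential → open_valve), and O(audit_credential) is already established, so O(open_valve).
With premise 6, O(open_valve → ¬archive_transcript), the K-axiom yields O(¬archive_transcript).
Premises 4, 5, 8 do not contribute to this derivation.
Thus O(¬archive_transcript), which is F(archive_transcript): archive_transcript is forbidden.

Forbidden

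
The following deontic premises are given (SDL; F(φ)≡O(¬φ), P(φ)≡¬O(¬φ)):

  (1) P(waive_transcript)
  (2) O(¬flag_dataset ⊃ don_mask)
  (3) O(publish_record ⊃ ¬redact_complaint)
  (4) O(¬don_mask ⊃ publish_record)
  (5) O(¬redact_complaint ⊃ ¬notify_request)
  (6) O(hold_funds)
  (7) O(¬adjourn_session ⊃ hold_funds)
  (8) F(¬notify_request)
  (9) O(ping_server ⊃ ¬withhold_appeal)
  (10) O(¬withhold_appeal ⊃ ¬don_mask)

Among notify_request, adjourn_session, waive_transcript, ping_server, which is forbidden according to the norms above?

ping_server

Premise 8 is F(¬notify_request), i.e. O(notify_request).
Premise 5, O(¬redact_complaint ⊃ ¬notify_request), contraposes to O(notify_request ⊃ redact_complaint); with O(notify_request) we get O(redact_complaint).
The contrapositive of premise 3 (O(publish_record ⊃ ¬redact_complaint)) is O(redact_complaint ⊃ ¬publish_record), and O(redact_complaint) is already established, so O(¬publish_record).
Premise 4, O(¬don_mask ⊃ publish_record), contraposes to O(¬publish_record ⊃ don_mask); with O(¬publish_record) we get O(don_mask).
Premise 10 is O(¬withhold_appeal ⊃ ¬don_mask); contrapositively O(don_mask ⊃ withhold_appeal). Since O(don_mask) holds, K gives O(withhold_appeal).
Premise 9 is O(ping_server ⊃ ¬withhold_appeal); contrapositively O(withhold_appeal ⊃ ¬ping_server). Since O(withhold_appeal) holds, K gives O(¬ping_server).
So O(¬ping_server) holds, i.e. ping_server is forbidden. None of the other listed options is forbidden under the premises.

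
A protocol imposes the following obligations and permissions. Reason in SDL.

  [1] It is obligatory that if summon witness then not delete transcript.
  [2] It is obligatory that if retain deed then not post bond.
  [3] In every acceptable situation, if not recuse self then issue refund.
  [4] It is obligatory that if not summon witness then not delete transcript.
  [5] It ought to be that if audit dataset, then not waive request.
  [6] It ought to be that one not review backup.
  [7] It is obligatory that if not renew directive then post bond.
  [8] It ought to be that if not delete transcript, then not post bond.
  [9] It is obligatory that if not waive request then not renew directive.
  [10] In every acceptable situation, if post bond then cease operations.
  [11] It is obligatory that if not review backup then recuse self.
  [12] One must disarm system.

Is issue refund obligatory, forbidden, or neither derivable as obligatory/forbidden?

Premise 3 is O(¬recuse_self → issue_refund), but O(¬recuse_self) is not derivable from the premises, so it does not yield O(issue_refund).
No premise or chain of K-axiom applications forces O(issue_refund), and none forces O(¬issue_refund). So issue_refund is neither obligatory nor forbidden under these norms.

Neither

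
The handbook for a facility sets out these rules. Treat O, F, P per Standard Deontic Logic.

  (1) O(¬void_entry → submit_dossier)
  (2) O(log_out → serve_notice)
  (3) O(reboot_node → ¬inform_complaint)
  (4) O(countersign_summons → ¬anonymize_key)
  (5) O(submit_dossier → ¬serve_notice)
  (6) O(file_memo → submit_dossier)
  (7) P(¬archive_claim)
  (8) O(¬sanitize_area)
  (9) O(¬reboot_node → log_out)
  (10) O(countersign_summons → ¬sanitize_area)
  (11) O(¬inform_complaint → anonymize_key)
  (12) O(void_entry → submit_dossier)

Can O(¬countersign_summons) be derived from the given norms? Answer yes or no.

By case analysis on void_entry: premise 12 gives O(void_entry → submit_dossier) and premise 1 gives O(¬void_entry → submit_dossier), so O(submit_dossier) either way.
From O(submit_dossier) and premise 5, O(submit_dossier → ¬serve_notice), we obtain O(¬serve_notice).
Premise 2 is O(log_out → serve_notice); contrapositively O(¬serve_notice → ¬log_out). Since O(¬serve_notice) holds, K gives O(¬log_out).
Premise 9, O(¬reboot_node → log_out), contraposes to O(¬log_out → reboot_node); with O(¬log_out) we get O(reboot_node).
From O(reboot_node) and premise 3, O(reboot_node → ¬inform_complaint), we obtain O(¬inform_complaint).
With premise 11, O(¬inform_complaint → anonymize_key), the K-axiom yields O(anonymize_key).
Premise 4 is O(countersign_summons → ¬anonymize_key); contrapositively O(anonymize_key → ¬countersign_summons). Since O(anonymize_key) holds, K gives O(¬countersign_summons).
Premises 6, 7, 8, 10 do not contribute to this derivation.
So O(¬countersign_summons) follows.

Yes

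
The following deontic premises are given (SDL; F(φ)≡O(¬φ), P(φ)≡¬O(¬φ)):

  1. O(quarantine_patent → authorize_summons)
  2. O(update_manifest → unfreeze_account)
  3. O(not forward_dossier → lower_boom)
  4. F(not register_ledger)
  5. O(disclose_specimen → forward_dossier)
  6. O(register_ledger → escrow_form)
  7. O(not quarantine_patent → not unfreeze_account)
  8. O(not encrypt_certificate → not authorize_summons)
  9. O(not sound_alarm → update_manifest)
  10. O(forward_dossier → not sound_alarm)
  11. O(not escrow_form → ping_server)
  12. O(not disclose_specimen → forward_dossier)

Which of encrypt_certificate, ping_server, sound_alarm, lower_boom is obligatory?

Premises 5 and 12 are O(disclose_specimen → forward_dossier) and O(not disclose_specimen → forward_dossier); every ideal world satisfies disclose_specimen or not disclose_specimen, so in either case forward_dossier holds — hence O(forward_dossier).
With premise 10, O(forward_dossier → not sound_alarm), the K-axiom yields O(not sound_alarm).
With premise 9, O(not sound_alarm → update_manifest), the K-axiom yields O(update_manifest).
With premise 2, O(update_manifest → unfreeze_account), the K-axiom yields O(unfreeze_account).
Premise 7, O(not quarantine_patent → not unfreeze_account), contraposes to O(unfreeze_account → quarantine_patent); with O(unfreeze_account) we get O(quarantine_patent).
Premise 1 is O(quarantine_patent → authorize_summons); since O(quarantine_patent), deontic closure gives O(authorize_summons).
Premise 8, O(not encrypt_certificate → not authorize_summons), contraposes to O(authorize_summons → encrypt_certificate); with O(authorize_summons) we get O(encrypt_certificate).
So O(encrypt_certificate) holds — encrypt_certificate is obligatory. None of the other listed options is made obligatory by any chain of premises.

encrypt_certificate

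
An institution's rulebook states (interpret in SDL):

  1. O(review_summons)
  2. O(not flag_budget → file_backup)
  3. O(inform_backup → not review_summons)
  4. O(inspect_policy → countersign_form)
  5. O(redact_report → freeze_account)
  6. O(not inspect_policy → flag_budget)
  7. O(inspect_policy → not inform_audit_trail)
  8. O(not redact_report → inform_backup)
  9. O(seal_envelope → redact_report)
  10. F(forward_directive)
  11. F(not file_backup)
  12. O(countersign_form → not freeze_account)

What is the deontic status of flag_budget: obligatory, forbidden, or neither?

Premise 1 gives O(review_summons).
Premise 3 is O(inform_backup → not review_summons); contrapositively O(review_summons → not inform_backup). Since O(review_summons) holds, K gives O(not inform_backup).
Premise 8, O(not redact_report → inform_backup), contraposes to O(not inform_backup → redact_report); with O(not inform_backup) we get O(redact_report).
Premise 5 is O(redact_report → freeze_account); since O(redact_report), deontic closure gives O(freeze_account).
Premise 12, O(countersign_form → not freeze_account), contraposes to O(freeze_account → not countersign_form); with O(freeze_account) we get O(not countersign_form).
Premise 4, O(inspect_policy → countersign_form), contraposes to O(not countersign_form → not inspect_policy); with O(not countersign_form) we get O(not inspect_policy).
With premise 6, O(not inspect_policy → flag_budget), the K-axiom yields O(flag_budget).
Premises 2, 7, 9, 10, 11 do not contribute to this derivation.
Hence flag_budget is obligatory.

Obligatory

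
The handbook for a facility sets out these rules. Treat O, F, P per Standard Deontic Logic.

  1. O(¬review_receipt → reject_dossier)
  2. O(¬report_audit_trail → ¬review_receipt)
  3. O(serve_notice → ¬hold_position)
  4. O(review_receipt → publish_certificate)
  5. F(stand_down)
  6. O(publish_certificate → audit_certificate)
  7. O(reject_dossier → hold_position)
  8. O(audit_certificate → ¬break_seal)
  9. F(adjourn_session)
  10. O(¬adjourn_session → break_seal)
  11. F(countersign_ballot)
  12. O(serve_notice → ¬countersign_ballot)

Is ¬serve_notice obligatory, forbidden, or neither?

Obligatory

F(adjourn_session) at premise 9 means O(¬adjourn_session).
Premise 10 is O(¬adjourn_session → break_seal); since O(¬adjourn_session), deontic closure gives O(break_seal).
Premise 8 is O(audit_certificate → ¬break_seal); contrapositively O(break_seal → ¬audit_certificate). Since O(break_seal) holds, K gives O(¬audit_certificate).
The contrapositive of premise 6 (O(publish_certificate → audit_certificate)) is O(¬audit_certificate → ¬publish_certificate), and O(¬audit_certificate) is already established, so O(¬publish_certificate).
Premise 4, O(review_receipt → publish_certificate), contraposes to O(¬publish_certificate → ¬review_receipt); with O(¬publish_certificate) we get O(¬review_receipt).
Premise 1 is O(¬review_receipt → reject_dossier); since O(¬review_receipt), deontic closure gives O(reject_dossier).
Premise 7 is O(reject_dossier → hold_position); since O(reject_dossier), deontic closure gives O(hold_position).
Premise 3 is O(serve_notice → ¬hold_position); contrapositively O(hold_position → ¬serve_notice). Since O(hold_position) holds, K gives O(¬serve_notice).
Premises 2, 5, 11, 12 do not contribute to this derivation.
Hence ¬serve_notice is obligatory.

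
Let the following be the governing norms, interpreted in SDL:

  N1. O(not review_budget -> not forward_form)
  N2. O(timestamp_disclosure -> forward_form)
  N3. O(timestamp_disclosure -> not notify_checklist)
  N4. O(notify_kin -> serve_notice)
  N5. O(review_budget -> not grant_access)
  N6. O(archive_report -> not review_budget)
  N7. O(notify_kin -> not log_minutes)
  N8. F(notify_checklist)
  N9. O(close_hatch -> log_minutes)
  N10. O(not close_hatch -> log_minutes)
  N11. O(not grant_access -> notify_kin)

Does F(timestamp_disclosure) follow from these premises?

Premises 10 and 9 cover both cases: O(not close_hatch -> log_minutes) and O(close_hatch -> log_minutes). Since not close_hatch ∨ close_hatch is a tautology, O(log_minutes) follows.
The contrapositive of premise 7 (O(notify_kin -> not log_minutes)) is O(log_minutes -> not notify_kin), and O(log_minutes) is already established, so O(not notify_kin).
Premise 11, O(not grant_access -> notify_kin), contraposes to O(not notify_kin -> grant_access); with O(not notify_kin) we get O(grant_access).
The contrapositive of premise 5 (O(review_budget -> not grant_access)) is O(grant_access -> not review_budget), and O(grant_access) is already established, so O(not review_budget).
With premise 1, O(not review_budget -> not forward_form), the K-axiom yields O(not forward_form).
Premise 2 is O(timestamp_disclosure -> forward_form); contrapositively O(not forward_form -> not timestamp_disclosure). Since O(not forward_form) holds, K gives O(not timestamp_disclosure).
Premises 3, 4, 6, 8 do not contribute to this derivation.
So O(not timestamp_disclosure) holds, i.e. F(timestamp_disclosure). The claim follows.

Yes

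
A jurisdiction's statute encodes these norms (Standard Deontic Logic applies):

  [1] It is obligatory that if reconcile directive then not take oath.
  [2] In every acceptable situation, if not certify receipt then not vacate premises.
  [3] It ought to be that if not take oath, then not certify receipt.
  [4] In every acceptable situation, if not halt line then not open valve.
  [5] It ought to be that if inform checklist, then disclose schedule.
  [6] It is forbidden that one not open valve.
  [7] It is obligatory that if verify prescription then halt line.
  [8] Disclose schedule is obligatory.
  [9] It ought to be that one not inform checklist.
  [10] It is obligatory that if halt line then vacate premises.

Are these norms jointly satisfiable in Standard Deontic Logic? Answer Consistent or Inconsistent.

Premise 5 is O(inform_checklist → disclose_schedule); even if O(disclose_schedule) held, inferring O(inform_checklist) would be affirming the consequent — invalid.
So O(inform_checklist) is not derivable, and the apparent clash with O(¬inform_checklist) does not arise.
A world satisfying every obligation exists (e.g. certify_receipt=true, disclose_schedule=true, halt_line=true, inform_checklist=false, open_valve=true, reconcile_directive=false, take_oath=true, vacate_premises=true, verify_prescription=false); no atom is both obligatory and forbidden, so the set is consistent.

Consistent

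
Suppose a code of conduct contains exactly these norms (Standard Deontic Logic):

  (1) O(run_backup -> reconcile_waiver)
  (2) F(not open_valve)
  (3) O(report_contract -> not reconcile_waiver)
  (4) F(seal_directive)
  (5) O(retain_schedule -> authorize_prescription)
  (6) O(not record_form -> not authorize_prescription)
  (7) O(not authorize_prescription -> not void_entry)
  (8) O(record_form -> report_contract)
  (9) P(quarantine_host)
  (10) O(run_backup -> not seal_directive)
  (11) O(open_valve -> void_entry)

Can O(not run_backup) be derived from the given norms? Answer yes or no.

Yes

Premise 2 is F(not open_valve), i.e. O(open_valve).
From O(open_valve) and premise 11, O(open_valve -> void_entry), we obtain O(void_entry).
Premise 7, O(not authorize_prescription -> not void_entry), contraposes to O(void_entry -> authorize_prescription); with O(void_entry) we get O(authorize_prescription).
The contrapositive of premise 6 (O(not record_form -> not authorize_prescription)) is O(authorize_prescription -> record_form), and O(authorize_prescription) is already established, so O(record_form).
With premise 8, O(record_form -> report_contract), the K-axiom yields O(report_contract).
With premise 3, O(report_contract -> not reconcile_waiver), the K-axiom yields O(not reconcile_waiver).
Premise 1, O(run_backup -> reconcile_waiver), contraposes to O(not reconcile_waiver -> not run_backup); with O(not reconcile_waiver) we get O(not run_backup).
Premises 4, 5, 9, 10 do not contribute to this derivation.
So O(not run_backup) follows.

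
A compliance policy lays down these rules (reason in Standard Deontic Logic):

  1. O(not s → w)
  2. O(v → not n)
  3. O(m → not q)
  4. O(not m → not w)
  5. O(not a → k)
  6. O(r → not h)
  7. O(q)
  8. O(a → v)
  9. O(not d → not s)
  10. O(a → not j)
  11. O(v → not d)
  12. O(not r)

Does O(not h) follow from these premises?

Premise 6 is O(r → not h), but O(r) is not derivable from the premises, so it does not yield O(not h).
No other premise forces O(not h). An ideal world satisfying every premise can still have not h false, so O(not h) is not derivable.

No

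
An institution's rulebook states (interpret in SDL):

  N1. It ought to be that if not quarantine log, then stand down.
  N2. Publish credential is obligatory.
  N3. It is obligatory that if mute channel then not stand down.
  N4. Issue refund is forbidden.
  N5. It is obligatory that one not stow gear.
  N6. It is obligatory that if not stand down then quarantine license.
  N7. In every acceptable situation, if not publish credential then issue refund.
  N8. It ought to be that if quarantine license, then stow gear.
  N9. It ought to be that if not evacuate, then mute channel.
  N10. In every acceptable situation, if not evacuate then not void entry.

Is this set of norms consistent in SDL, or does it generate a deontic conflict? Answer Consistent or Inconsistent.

Consistent

Premise 7 is O(¬publish_credential → issue_refund), but O(¬publish_credential) is not derivable from the premises, so it does not yield O(issue_refund).
So O(issue_refund) is not derivable, and the apparent clash with O(¬issue_refund) does not arise.
A world satisfying every obligation exists (e.g. evacuate=true, issue_refund=false, mute_channel=false, publish_credential=true, quarantine_license=false, quarantine_log=false, stand_down=true, stow_gear=false, void_entry=false); no atom is both obligatory and forbidden, so the set is consistent.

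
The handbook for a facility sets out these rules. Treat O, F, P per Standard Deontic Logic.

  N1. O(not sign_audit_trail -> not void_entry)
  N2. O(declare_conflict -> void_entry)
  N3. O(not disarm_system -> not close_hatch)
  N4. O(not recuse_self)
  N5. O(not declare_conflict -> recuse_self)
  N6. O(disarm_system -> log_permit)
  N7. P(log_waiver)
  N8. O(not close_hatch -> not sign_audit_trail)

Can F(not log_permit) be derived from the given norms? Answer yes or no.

From premise 4 we have O(not recuse_self).
The contrapositive of premise 5 (O(not declare_conflict -> recuse_self)) is O(not recuse_self -> declare_conflict), and O(not recuse_self) is already established, so O(declare_conflict).
With premise 2, O(declare_conflict -> void_entry), the K-axiom yields O(void_entry).
The contrapositive of premise 1 (O(not sign_audit_trail -> not void_entry)) is O(void_entry -> sign_audit_trail), and O(void_entry) is already established, so O(sign_audit_trail).
Premise 8, O(not close_hatch -> not sign_audit_trail), contraposes to O(sign_audit_trail -> close_hatch); with O(sign_audit_trail) we get O(close_hatch).
Premise 3, O(not disarm_system -> not close_hatch), contraposes to O(close_hatch -> disarm_system); with O(close_hatch) we get O(disarm_system).
From O(disarm_system) and premise 6, O(disarm_system -> log_permit), we obtain O(log_permit).
Premise 7 does not contribute to this derivation.
So O(log_permit) holds, i.e. F(not log_permit). The claim follows.

Yes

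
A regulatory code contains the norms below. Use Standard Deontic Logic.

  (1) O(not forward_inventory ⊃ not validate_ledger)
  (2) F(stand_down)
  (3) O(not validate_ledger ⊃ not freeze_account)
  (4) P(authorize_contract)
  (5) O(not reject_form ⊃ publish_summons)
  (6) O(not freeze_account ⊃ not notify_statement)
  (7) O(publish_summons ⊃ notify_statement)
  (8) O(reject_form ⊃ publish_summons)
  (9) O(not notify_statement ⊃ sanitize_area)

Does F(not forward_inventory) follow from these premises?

Yes

By case analysis on not reject_form: premise 5 gives O(not reject_form ⊃ publish_summons) and premise 8 gives O(reject_form ⊃ publish_summons), so O(publish_summons) either way.
Applying K to premise 7 (O(publish_summons ⊃ notify_statement)) and O(publish_summons) yields O(notify_statement).
The contrapositive of premise 6 (O(not freeze_account ⊃ not notify_statement)) is O(notify_statement ⊃ freeze_account), and O(notify_statement) is already established, so O(freeze_account).
Premise 3 is O(not validate_ledger ⊃ not freeze_account); contrapositively O(freeze_account ⊃ validate_ledger). Since O(freeze_account) holds, K gives O(validate_ledger).
Premise 1, O(not forward_inventory ⊃ not validate_ledger), contraposes to O(validate_ledger ⊃ forward_inventory); with O(validate_ledger) we get O(forward_inventory).
Premises 2, 4, 9 do not contribute to this derivation.
So O(forward_inventory) holds, i.e. F(not forward_inventory). The claim follows.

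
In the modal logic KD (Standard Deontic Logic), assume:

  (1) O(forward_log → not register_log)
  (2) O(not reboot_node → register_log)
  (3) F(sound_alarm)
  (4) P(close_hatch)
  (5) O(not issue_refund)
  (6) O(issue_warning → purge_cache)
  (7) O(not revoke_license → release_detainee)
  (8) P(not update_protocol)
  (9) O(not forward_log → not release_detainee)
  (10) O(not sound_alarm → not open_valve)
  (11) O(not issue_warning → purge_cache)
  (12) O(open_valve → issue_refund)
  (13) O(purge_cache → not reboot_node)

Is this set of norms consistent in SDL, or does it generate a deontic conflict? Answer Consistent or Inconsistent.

Premise 12 is O(open_valve → issue_refund), but O(open_valve) is not derivable from the premises, so it does not yield O(issue_refund).
So O(issue_refund) is not derivable, and the apparent clash with O(not issue_refund) does not arise.
A world satisfying every obligation exists (e.g. close_hatch=false, forward_log=false, issue_refund=false, issue_warning=false, open_valve=false, purge_cache=true, reboot_node=false, register_log=true, release_detainee=false, revoke_license=true, sound_alarm=false, update_protocol=false); no atom is both obligatory and forbidden, so the set is consistent.

Consistent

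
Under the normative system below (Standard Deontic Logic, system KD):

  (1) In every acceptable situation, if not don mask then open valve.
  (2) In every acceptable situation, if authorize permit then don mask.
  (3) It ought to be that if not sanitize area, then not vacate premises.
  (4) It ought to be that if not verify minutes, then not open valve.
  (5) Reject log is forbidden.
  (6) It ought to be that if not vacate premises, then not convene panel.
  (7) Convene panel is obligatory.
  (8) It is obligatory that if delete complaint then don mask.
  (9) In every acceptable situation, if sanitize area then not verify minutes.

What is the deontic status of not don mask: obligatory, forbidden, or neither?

Premise 7 states O(convene_panel) outright.
Premise 6, O(¬vacate_premises → ¬convene_panel), contraposes to O(convene_panel → vacate_premises); with O(convene_panel) we get O(vacate_premises).
Premise 3, O(¬sanitize_area → ¬vacate_premises), contraposes to O(vacate_premises → sanitize_area); with O(vacate_premises) we get O(sanitize_area).
Premise 9 is O(sanitize_area → ¬verify_minutes); since O(sanitize_area), deontic closure gives O(¬verify_minutes).
From O(¬verify_minutes) and premise 4, O(¬verify_minutes → ¬open_valve), we obtain O(¬open_valve).
Premise 1 is O(¬don_mask → open_valve); contrapositively O(¬open_valve → don_mask). Since O(¬open_valve) holds, K gives O(don_mask).
Premises 2, 5, 8 do not contribute to this derivation.
Thus O(don_mask), which is F(¬don_mask): ¬don_mask is forbidden.

Forbidden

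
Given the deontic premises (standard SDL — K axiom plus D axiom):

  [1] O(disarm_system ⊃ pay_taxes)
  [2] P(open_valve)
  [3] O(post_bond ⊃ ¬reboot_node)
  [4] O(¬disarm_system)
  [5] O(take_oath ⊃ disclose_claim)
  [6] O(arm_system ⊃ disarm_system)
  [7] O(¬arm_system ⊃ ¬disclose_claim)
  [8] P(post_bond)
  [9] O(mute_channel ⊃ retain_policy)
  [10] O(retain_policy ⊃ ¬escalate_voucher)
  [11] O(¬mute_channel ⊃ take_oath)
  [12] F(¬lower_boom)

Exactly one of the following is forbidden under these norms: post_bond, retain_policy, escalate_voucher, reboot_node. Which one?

escalate_voucher

From premise 4 we have O(¬disarm_system).
The contrapositive of premise 6 (O(arm_system ⊃ disarm_system)) is O(¬disarm_system ⊃ ¬arm_system), and O(¬disarm_system) is already established, so O(¬arm_system).
With premise 7, O(¬arm_system ⊃ ¬disclose_claim), the K-axiom yields O(¬disclose_claim).
Premise 5 is O(take_oath ⊃ disclose_claim); contrapositively O(¬disclose_claim ⊃ ¬take_oath). Since O(¬disclose_claim) holds, K gives O(¬take_oath).
Premise 11 is O(¬mute_channel ⊃ take_oath); contrapositively O(¬take_oath ⊃ mute_channel). Since O(¬take_oath) holds, K gives O(mute_channel).
With premise 9, O(mute_channel ⊃ retain_policy), the K-axiom yields O(retain_policy).
From O(retain_policy) and premise 10, O(retain_policy ⊃ ¬escalate_voucher), we obtain O(¬escalate_voucher).
So O(¬escalate_voucher) holds, i.e. escalate_voucher is forbidden. None of the other listed options is forbidden under the premises.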